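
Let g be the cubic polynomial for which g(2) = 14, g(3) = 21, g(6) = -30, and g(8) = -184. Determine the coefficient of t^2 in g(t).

5

Write g(t) = at^3 + bt^2 + ct + d. Substituting each data point gives a linear system:
  8a + 4b + 2c + d = 14
  27a + 9b + 3c + d = 21
  216a + 36b + 6c + d = -30
  512a + 64b + 8c + d = -184
Solving the system yields a = -1, b = 5, c = 1, d = 0.
So g(t) = -t^3 + 5t^2 + t.
The coefficient of t^2 is 5.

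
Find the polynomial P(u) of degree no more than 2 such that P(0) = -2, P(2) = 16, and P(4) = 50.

Write P(u) = au^2 + bu + c. Substituting each data point gives a linear system:
  c = -2
  4a + 2b + c = 16
  16a + 4b + c = 50
Solving the system yields a = 2, b = 5, c = -2.
So P(u) = 2u^2 + 5u - 2.
Check: P(2) = 16. ✓

P(u) = 2u^2 + 5u - 2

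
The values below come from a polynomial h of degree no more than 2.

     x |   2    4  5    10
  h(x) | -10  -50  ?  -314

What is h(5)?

-79

The 3 known points determine the degree-2 polynomial uniquely.
Write h(x) = ax^2 + bx + c. Substituting each data point gives a linear system:
  4a + 2b + c = -10
  16a + 4b + c = -50
  100a + 10b + c = -314
Solving the system yields a = -3, b = -2, c = 6.
So h(x) = -3x^2 - 2x + 6.
Then h(5) = -79.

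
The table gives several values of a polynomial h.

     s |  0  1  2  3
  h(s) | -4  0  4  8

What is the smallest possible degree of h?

1

Forward differences of the values at s = 0, 1, 2, 3:
  h  : -4  0  4  8
  Δ  : 4  4  4
  Δ^2: 0  0
  Δ^3: 0
The first differences are constant (4) and nonzero, while all higher differences vanish, so the minimal degree is 1.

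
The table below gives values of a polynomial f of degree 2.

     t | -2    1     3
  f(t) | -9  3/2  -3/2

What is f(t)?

Using the Lagrange interpolation formula with nodes -2, 1, 3:
  L_0(t) = (t - 1)(t - 3) / 15
  L_1(t) = (t + 2)(t - 3) / -6
  L_2(t) = (t + 2)(t - 1) / 10
Then f(t) = -9·L_0(t) + 3/2·L_1(t) - 3/2·L_2(t).
Expanding and collecting terms gives f(t) = -t^2 + (5/2)t.
Check: f(1) = 3/2. ✓

f(t) = -t^2 + (5/2)t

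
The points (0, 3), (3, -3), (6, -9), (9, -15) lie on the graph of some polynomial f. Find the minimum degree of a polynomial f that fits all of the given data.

Forward differences of the values at n = 0, 3, 6, 9:
  f  : 3  -3  -9  -15
  Δ  : -6  -6  -6
  Δ^2: 0  0
  Δ^3: 0
The first differences are constant (-6) and nonzero, while all higher differences vanish, so the minimal degree is 1.

1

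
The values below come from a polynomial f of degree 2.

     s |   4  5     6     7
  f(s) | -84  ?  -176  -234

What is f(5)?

-126

On equispaced nodes a degree-2 polynomial has vanishing third forward difference, so
  - f(4) + 3·f(5) - 3·f(6) + f(7) = 0.
Substituting the known values and solving for f(5):
  3·f(5) = -378
  f(5) = -126.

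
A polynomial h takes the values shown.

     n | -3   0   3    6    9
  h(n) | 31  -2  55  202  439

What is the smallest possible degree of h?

2

Forward differences of the values at n = -3, 0, 3, 6, 9:
  h  : 31  -2  55  202  439
  Δ  : -33  57  147  237
  Δ^2: 90  90  90
  Δ^3: 0  0
  Δ^4: 0
The second differences are constant (90) and nonzero, while all higher differences vanish, so the minimal degree is 2.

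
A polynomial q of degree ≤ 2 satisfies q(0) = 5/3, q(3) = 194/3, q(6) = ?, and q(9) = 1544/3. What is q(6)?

The 3 known points determine the degree-2 polynomial uniquely.
Write q(u) = au^2 + bu + c. Substituting each data point gives a linear system:
  c = 5/3
  9a + 3b + c = 194/3
  81a + 9b + c = 1544/3
Solving the system yields a = 6, b = 3, c = 5/3.
So q(u) = 6u^2 + 3u + 5/3.
Then q(6) = 707/3.

707/3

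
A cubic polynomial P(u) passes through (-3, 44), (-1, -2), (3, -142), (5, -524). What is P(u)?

P(u) = -3u^3 - 5u^2 - 4u - 4

Write P(u) = au^3 + bu^2 + cu + d. Substituting each data point gives a linear system:
  -27a + 9b - 3c + d = 44
  -a + b - c + d = -2
  27a + 9b + 3c + d = -142
  125a + 25b + 5c + d = -524
Solving the system yields a = -3, b = -5, c = -4, d = -4.
So P(u) = -3u^3 - 5u^2 - 4u - 4.
Check: P(5) = -524. ✓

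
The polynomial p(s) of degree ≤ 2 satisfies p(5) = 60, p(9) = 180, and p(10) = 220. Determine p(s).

Write p(s) = as^2 + bs + c. Substituting each data point gives a linear system:
  25a + 5b + c = 60
  81a + 9b + c = 180
  100a + 10b + c = 220
Solving the system yields a = 2, b = 2, c = 0.
So p(s) = 2s^2 + 2s.
Check: p(5) = 60. ✓

p(s) = 2s^2 + 2s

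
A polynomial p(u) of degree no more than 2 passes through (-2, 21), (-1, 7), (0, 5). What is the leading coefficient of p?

6

Write p(u) = au^2 + bu + c. Substituting each data point gives a linear system:
  4a - 2b + c = 21
  a - b + c = 7
  c = 5
Solving the system yields a = 6, b = 4, c = 5.
So p(u) = 6u^2 + 4u + 5.
The leading coefficient is 6.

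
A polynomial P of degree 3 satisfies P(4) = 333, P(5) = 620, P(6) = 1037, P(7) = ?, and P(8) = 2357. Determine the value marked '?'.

1608

The 4 known points determine the degree-3 polynomial uniquely.
Write P(n) = an^3 + bn^2 + cn + d. Substituting each data point gives a linear system:
  64a + 16b + 4c + d = 333
  125a + 25b + 5c + d = 620
  216a + 36b + 6c + d = 1037
  512a + 64b + 8c + d = 2357
Solving the system yields a = 4, b = 5, c = -2, d = 5.
So P(n) = 4n^3 + 5n^2 - 2n + 5.
Then P(7) = 1608.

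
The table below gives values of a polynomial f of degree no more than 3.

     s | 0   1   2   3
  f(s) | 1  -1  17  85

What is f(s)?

Write f(s) = as^3 + bs^2 + cs + d. Substituting each data point gives a linear system:
  d = 1
  a + b + c + d = -1
  8a + 4b + 2c + d = 17
  27a + 9b + 3c + d = 85
Solving the system yields a = 5, b = -5, c = -2, d = 1.
So f(s) = 5s^3 - 5s^2 - 2s + 1.
Check: f(2) = 17. ✓

f(s) = 5s^3 - 5s^2 - 2s + 1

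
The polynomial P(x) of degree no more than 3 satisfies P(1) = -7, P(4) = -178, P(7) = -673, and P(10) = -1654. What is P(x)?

Write P(x) = ax^3 + bx^2 + cx + d. Substituting each data point gives a linear system:
  a + b + c + d = -7
  64a + 16b + 4c + d = -178
  343a + 49b + 7c + d = -673
  1000a + 100b + 10c + d = -1654
Solving the system yields a = -1, b = -6, c = -6, d = 6.
So P(x) = -x³ - 6x² - 6x + 6.
Check: P(1) = -7. ✓

P(x) = -x^3 - 6x^2 - 6x + 6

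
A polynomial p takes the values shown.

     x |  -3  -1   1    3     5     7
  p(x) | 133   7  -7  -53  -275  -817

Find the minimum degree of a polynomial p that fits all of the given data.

3

Forward differences of the values at x = -3, -1, 1, 3, 5, 7:
  p  : 133  7  -7  -53  -275  -817
  Δ  : -126  -14  -46  -222  -542
  Δ^2: 112  -32  -176  -320
  Δ^3: -144  -144  -144
  Δ^4: 0  0
  Δ^5: 0
The third differences are constant (-144) and nonzero, while all higher differences vanish, so the minimal degree is 3.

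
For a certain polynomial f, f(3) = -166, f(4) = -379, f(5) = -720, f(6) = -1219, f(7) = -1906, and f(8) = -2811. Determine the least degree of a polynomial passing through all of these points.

Forward differences of the values at x = 3, 4, 5, 6, 7, 8:
  f  : -166  -379  -720  -1219  -1906  -2811
  Δ  : -213  -341  -499  -687  -905
  Δ^2: -128  -158  -188  -218
  Δ^3: -30  -30  -30
  Δ^4: 0  0
  Δ^5: 0
The third differences are constant (-30) and nonzero, while all higher differences vanish, so the minimal degree is 3.

3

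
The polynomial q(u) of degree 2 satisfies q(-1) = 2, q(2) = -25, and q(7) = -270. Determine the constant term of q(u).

Write q(u) = au^2 + bu + c. Substituting each data point gives a linear system:
  a - b + c = 2
  4a + 2b + c = -25
  49a + 7b + c = -270
Solving the system yields a = -5, b = -4, c = 3.
So q(u) = -5u² - 4u + 3.
The constant term is 3.

3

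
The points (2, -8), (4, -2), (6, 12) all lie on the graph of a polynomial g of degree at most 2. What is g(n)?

Write g(n) = an^2 + bn + c. Substituting each data point gives a linear system:
  4a + 2b + c = -8
  16a + 4b + c = -2
  36a + 6b + c = 12
Solving the system yields a = 1, b = -3, c = -6.
So g(n) = n² - 3n - 6.
Check: g(2) = -8. ✓

g(n) = n^2 - 3n - 6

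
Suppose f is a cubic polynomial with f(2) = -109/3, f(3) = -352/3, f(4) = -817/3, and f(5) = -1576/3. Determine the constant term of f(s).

-1/3

Write f(s) = as^3 + bs^2 + cs + d. Substituting each data point gives a linear system:
  8a + 4b + 2c + d = -109/3
  27a + 9b + 3c + d = -352/3
  64a + 16b + 4c + d = -817/3
  125a + 25b + 5c + d = -1576/3
Solving the system yields a = -4, b = -1, c = 0, d = -1/3.
So f(s) = -4s^3 - s^2 - 1/3.
The constant term is -1/3.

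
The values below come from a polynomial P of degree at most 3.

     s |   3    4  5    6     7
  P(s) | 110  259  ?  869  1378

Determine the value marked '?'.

504

On equispaced nodes a degree-3 polynomial has vanishing fourth forward difference, so
  P(3) - 4·P(4) + 6·P(5) - 4·P(6) + P(7) = 0.
Substituting the known values and solving for P(5):
  6·P(5) = 3024
  P(5) = 504.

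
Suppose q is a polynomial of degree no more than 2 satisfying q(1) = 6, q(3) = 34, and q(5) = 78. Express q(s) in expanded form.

Using the Lagrange interpolation formula with nodes 1, 3, 5:
  L_0(s) = (s - 3)(s - 5) / 8
  L_1(s) = (s - 1)(s - 5) / -4
  L_2(s) = (s - 1)(s - 3) / 8
Then q(s) = 6·L_0(s) + 34·L_1(s) + 78·L_2(s).
Expanding and collecting terms gives q(s) = 2s² + 6s - 2.
Check: q(3) = 34. ✓

q(s) = 2s^2 + 6s - 2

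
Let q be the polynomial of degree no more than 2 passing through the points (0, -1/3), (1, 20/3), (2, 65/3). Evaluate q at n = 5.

Using the Lagrange interpolation formula with nodes 0, 1, 2:
  L_0(n) = (n - 1)(n - 2) / 2
  L_1(n) = n(n - 2) / -1
  L_2(n) = n(n - 1) / 2
Then q(n) = -1/3·L_0(n) + 20/3·L_1(n) + 65/3·L_2(n).
Expanding and collecting terms gives q(n) = 4n^2 + 3n - 1/3.
Evaluating at n = 5: q(5) = 344/3.

344/3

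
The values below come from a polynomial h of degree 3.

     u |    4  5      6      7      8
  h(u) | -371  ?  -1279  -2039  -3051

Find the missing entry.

-735

The 4 known points determine the degree-3 polynomial uniquely.
Write h(u) = au^3 + bu^2 + cu + d. Substituting each data point gives a linear system:
  64a + 16b + 4c + d = -371
  216a + 36b + 6c + d = -1279
  343a + 49b + 7c + d = -2039
  512a + 64b + 8c + d = -3051
Solving the system yields a = -6, b = 0, c = 2, d = 5.
So h(u) = -6u^3 + 2u + 5.
Then h(5) = -735.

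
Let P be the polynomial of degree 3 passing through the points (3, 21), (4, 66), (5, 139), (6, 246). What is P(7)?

Write P(u) = au^3 + bu^2 + cu + d. Substituting each data point gives a linear system:
  27a + 9b + 3c + d = 21
  64a + 16b + 4c + d = 66
  125a + 25b + 5c + d = 139
  216a + 36b + 6c + d = 246
Solving the system yields a = 1, b = 2, c = -6, d = -6.
So P(u) = u^3 + 2u^2 - 6u - 6.
Then P(7) = 393.

393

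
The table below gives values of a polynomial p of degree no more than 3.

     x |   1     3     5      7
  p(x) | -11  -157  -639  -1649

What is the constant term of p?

Write p(x) = ax^3 + bx^2 + cx + d. Substituting each data point gives a linear system:
  a + b + c + d = -11
  27a + 9b + 3c + d = -157
  125a + 25b + 5c + d = -639
  343a + 49b + 7c + d = -1649
Solving the system yields a = -4, b = -6, c = 3, d = -4.
So p(x) = -4x³ - 6x² + 3x - 4.
The constant term is -4.

-4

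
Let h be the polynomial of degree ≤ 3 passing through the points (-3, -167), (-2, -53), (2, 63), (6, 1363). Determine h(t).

h(t) = 6t^3 + t^2 + 5t + 1

Using the Lagrange interpolation formula with nodes -3, -2, 2, 6:
  L_0(t) = (t + 2)(t - 2)(t - 6) / -45
  L_1(t) = (t + 3)(t - 2)(t - 6) / 32
  L_2(t) = (t + 3)(t + 2)(t - 6) / -80
  L_3(t) = (t + 3)(t + 2)(t - 2) / 288
Then h(t) = -167·L_0(t) - 53·L_1(t) + 63·L_2(t) + 1363·L_3(t).
Expanding and collecting terms gives h(t) = 6t^3 + t^2 + 5t + 1.
Check: h(-2) = -53. ✓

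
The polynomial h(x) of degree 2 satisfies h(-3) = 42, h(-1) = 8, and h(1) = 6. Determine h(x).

Write h(x) = ax^2 + bx + c. Substituting each data point gives a linear system:
  9a - 3b + c = 42
  a - b + c = 8
  a + b + c = 6
Solving the system yields a = 4, b = -1, c = 3.
So h(x) = 4x² - x + 3.
Check: h(1) = 6. ✓

h(x) = 4x^2 - x + 3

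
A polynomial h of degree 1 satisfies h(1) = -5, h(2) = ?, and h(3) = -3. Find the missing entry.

-4

On equispaced nodes a degree-1 polynomial has vanishing second forward difference, so
  h(1) - 2·h(2) + h(3) = 0.
Substituting the known values and solving for h(2):
  -2·h(2) = 8
  h(2) = -4.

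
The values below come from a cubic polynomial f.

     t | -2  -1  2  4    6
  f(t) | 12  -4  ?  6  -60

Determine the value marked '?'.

The 4 known points determine the degree-3 polynomial uniquely.
Write f(t) = at^3 + bt^2 + ct + d. Substituting each data point gives a linear system:
  -8a + 4b - 2c + d = 12
  -a + b - c + d = -4
  64a + 16b + 4c + d = 6
  216a + 36b + 6c + d = -60
Solving the system yields a = -1, b = 4, c = 3, d = -6.
So f(t) = -t^3 + 4t^2 + 3t - 6.
Then f(2) = 8.

8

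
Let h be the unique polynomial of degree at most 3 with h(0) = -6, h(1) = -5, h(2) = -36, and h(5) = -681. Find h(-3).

159

Write h(x) = ax^3 + bx^2 + cx + d. Substituting each data point gives a linear system:
  d = -6
  a + b + c + d = -5
  8a + 4b + 2c + d = -36
  125a + 25b + 5c + d = -681
Solving the system yields a = -6, b = 2, c = 5, d = -6.
So h(x) = -6x³ + 2x² + 5x - 6.
Then h(-3) = 159.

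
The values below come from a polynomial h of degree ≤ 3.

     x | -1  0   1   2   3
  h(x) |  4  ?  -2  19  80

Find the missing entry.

-1

On equispaced nodes a degree-3 polynomial has vanishing fourth forward difference, so
  h(-1) - 4·h(0) + 6·h(1) - 4·h(2) + h(3) = 0.
Substituting the known values and solving for h(0):
  -4·h(0) = 4
  h(0) = -1.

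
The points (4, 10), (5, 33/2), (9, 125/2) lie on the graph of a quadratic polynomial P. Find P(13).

Using the Lagrange interpolation formula with nodes 4, 5, 9:
  L_0(u) = (u - 5)(u - 9) / 5
  L_1(u) = (u - 4)(u - 9) / -4
  L_2(u) = (u - 4)(u - 5) / 20
Then P(u) = 10·L_0(u) + 33/2·L_1(u) + 125/2·L_2(u).
Expanding and collecting terms gives P(u) = u^2 - (5/2)u + 4.
Evaluating at u = 13: P(13) = 281/2.

281/2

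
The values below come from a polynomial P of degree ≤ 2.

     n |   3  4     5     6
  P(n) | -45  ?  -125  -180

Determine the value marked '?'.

The 3 known points determine the degree-2 polynomial uniquely.
Write P(n) = an^2 + bn + c. Substituting each data point gives a linear system:
  9a + 3b + c = -45
  25a + 5b + c = -125
  36a + 6b + c = -180
Solving the system yields a = -5, b = 0, c = 0.
So P(n) = -5n^2.
Then P(4) = -80.

-80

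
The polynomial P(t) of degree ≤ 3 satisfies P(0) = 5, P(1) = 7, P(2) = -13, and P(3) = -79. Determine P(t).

P(t) = -4t^3 + t^2 + 5t + 5

Write P(t) = at^3 + bt^2 + ct + d. Substituting each data point gives a linear system:
  d = 5
  a + b + c + d = 7
  8a + 4b + 2c + d = -13
  27a + 9b + 3c + d = -79
Solving the system yields a = -4, b = 1, c = 5, d = 5.
So P(t) = -4t³ + t² + 5t + 5.
Check: P(0) = 5. ✓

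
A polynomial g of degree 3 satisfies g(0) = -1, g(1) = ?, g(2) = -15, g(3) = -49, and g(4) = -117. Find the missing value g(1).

-3

On equispaced nodes a degree-3 polynomial has vanishing fourth forward difference, so
  g(0) - 4·g(1) + 6·g(2) - 4·g(3) + g(4) = 0.
Substituting the known values and solving for g(1):
  -4·g(1) = 12
  g(1) = -3.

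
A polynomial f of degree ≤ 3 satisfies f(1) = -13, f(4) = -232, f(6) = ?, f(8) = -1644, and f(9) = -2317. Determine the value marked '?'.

-718

The 4 known points determine the degree-3 polynomial uniquely.
Write f(t) = at^3 + bt^2 + ct + d. Substituting each data point gives a linear system:
  a + b + c + d = -13
  64a + 16b + 4c + d = -232
  512a + 64b + 8c + d = -1644
  729a + 81b + 9c + d = -2317
Solving the system yields a = -3, b = -1, c = -5, d = -4.
So f(t) = -3t^3 - t^2 - 5t - 4.
Then f(6) = -718.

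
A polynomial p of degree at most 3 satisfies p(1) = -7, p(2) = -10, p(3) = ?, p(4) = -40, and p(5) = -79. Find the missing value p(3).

-19

The 4 known points determine the degree-3 polynomial uniquely.
Write p(t) = at^3 + bt^2 + ct + d. Substituting each data point gives a linear system:
  a + b + c + d = -7
  8a + 4b + 2c + d = -10
  64a + 16b + 4c + d = -40
  125a + 25b + 5c + d = -79
Solving the system yields a = -1, b = 3, c = -5, d = -4.
So p(t) = -t^3 + 3t^2 - 5t - 4.
Then p(3) = -19.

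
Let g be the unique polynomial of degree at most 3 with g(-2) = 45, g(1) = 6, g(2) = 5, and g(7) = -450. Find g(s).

Write g(s) = as^3 + bs^2 + cs + d. Substituting each data point gives a linear system:
  -8a + 4b - 2c + d = 45
  a + b + c + d = 6
  8a + 4b + 2c + d = 5
  343a + 49b + 7c + d = -450
Solving the system yields a = -2, b = 5, c = -2, d = 5.
So g(s) = -2s^3 + 5s^2 - 2s + 5.
Check: g(2) = 5. ✓

g(s) = -2s^3 + 5s^2 - 2s + 5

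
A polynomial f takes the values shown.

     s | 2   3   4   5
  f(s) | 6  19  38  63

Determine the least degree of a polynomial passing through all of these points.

Forward differences of the values at s = 2, 3, 4, 5:
  f  : 6  19  38  63
  Δ  : 13  19  25
  Δ^2: 6  6
  Δ^3: 0
The second differences are constant (6) and nonzero, while all higher differences vanish, so the minimal degree is 2.

2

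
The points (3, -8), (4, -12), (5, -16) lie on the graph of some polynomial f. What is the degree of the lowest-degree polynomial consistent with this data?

1

Forward differences of the values at t = 3, 4, 5:
  f  : -8  -12  -16
  Δ  : -4  -4
  Δ^2: 0
The first differences are constant (-4) and nonzero, while all higher differences vanish, so the minimal degree is 1.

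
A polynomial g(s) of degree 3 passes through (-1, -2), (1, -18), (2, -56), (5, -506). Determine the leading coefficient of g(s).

Write g(s) = as^3 + bs^2 + cs + d. Substituting each data point gives a linear system:
  -a + b - c + d = -2
  a + b + c + d = -18
  8a + 4b + 2c + d = -56
  125a + 25b + 5c + d = -506
Solving the system yields a = -3, b = -4, c = -5, d = -6.
So g(s) = -3s^3 - 4s^2 - 5s - 6.
The leading coefficient is -3.

-3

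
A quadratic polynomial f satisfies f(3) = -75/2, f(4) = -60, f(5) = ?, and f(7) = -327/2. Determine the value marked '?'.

The 3 known points determine the degree-2 polynomial uniquely.
Write f(x) = ax^2 + bx + c. Substituting each data point gives a linear system:
  9a + 3b + c = -75/2
  16a + 4b + c = -60
  49a + 7b + c = -327/2
Solving the system yields a = -3, b = -3/2, c = -6.
So f(x) = -3x² - (3/2)x - 6.
Then f(5) = -177/2.

-177/2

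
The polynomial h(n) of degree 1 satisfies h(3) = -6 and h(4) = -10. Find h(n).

h(n) = -4n + 6

Using the Lagrange interpolation formula with nodes 3, 4:
  L_0(n) = (n - 4) / -1
  L_1(n) = (n - 3) / 1
Then h(n) = -6·L_0(n) - 10·L_1(n).
Expanding and collecting terms gives h(n) = -4n + 6.
Check: h(3) = -6. ✓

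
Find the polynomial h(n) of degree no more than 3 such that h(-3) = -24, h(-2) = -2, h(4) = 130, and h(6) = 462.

h(n) = 2n^3 + 2n^2 - 6n - 6

Write h(n) = an^3 + bn^2 + cn + d. Substituting each data point gives a linear system:
  -27a + 9b - 3c + d = -24
  -8a + 4b - 2c + d = -2
  64a + 16b + 4c + d = 130
  216a + 36b + 6c + d = 462
Solving the system yields a = 2, b = 2, c = -6, d = -6.
So h(n) = 2n^3 + 2n^2 - 6n - 6.
Check: h(-3) = -24. ✓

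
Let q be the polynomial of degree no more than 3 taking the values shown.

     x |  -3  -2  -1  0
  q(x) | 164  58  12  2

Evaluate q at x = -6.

Write q(x) = ax^3 + bx^2 + cx + d. Substituting each data point gives a linear system:
  -27a + 9b - 3c + d = 164
  -8a + 4b - 2c + d = 58
  -a + b - c + d = 12
  d = 2
Solving the system yields a = -4, b = 6, c = 0, d = 2.
So q(x) = -4x^3 + 6x^2 + 2.
Then q(-6) = 1082.

1082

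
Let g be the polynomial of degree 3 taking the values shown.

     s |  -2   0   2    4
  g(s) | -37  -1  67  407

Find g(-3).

-118

Forward differences of the values at s = -2, 0, 2, 4:
  g  : -37  -1  67  407
  Δ  : 36  68  340
  Δ^2: 32  272
  Δ^3: 240
The third differences are constant, confirming degree 3.
Interpolating (Newton forward form) and evaluating at s = -3 gives g(-3) = -118.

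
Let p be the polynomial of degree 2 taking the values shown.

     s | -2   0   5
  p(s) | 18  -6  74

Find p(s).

p(s) = 4s^2 - 4s - 6

Write p(s) = as^2 + bs + c. Substituting each data point gives a linear system:
  4a - 2b + c = 18
  c = -6
  25a + 5b + c = 74
Solving the system yields a = 4, b = -4, c = -6.
So p(s) = 4s^2 - 4s - 6.
Check: p(-2) = 18. ✓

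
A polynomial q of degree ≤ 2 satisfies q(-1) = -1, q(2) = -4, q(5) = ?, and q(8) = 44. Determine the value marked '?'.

The 3 known points determine the degree-2 polynomial uniquely.
Write q(x) = ax^2 + bx + c. Substituting each data point gives a linear system:
  a - b + c = -1
  4a + 2b + c = -4
  64a + 8b + c = 44
Solving the system yields a = 1, b = -2, c = -4.
So q(x) = x² - 2x - 4.
Then q(5) = 11.

11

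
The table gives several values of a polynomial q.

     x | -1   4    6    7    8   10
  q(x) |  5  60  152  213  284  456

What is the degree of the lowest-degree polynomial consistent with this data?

2

Divided differences on the nodes -1, 4, 6, 7, 8, 10:
  order 0: 5  60  152  213  284  456
  order 1: 11  46  61  71  86
  order 2: 5  5  5  5
  order 3: 0  0  0
  order 4: 0  0
  order 5: 0
The order-2 divided differences are all 5 (nonzero) and every higher order vanishes, so the data lies on a polynomial of degree exactly 2.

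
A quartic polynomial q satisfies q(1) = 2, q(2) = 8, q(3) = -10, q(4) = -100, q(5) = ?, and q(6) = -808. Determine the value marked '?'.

On equispaced nodes a degree-4 polynomial has vanishing fifth forward difference, so
  - q(1) + 5·q(2) - 10·q(3) + 10·q(4) - 5·q(5) + q(6) = 0.
Substituting the known values and solving for q(5):
  -5·q(5) = 1670
  q(5) = -334.

-334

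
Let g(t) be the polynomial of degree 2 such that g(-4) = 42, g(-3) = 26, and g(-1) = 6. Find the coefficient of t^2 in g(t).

2

Write g(t) = at^2 + bt + c. Substituting each data point gives a linear system:
  16a - 4b + c = 42
  9a - 3b + c = 26
  a - b + c = 6
Solving the system yields a = 2, b = -2, c = 2.
So g(t) = 2t^2 - 2t + 2.
The leading coefficient is 2.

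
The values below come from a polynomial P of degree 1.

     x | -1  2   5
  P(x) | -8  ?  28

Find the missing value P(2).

The 2 known points determine the degree-1 polynomial uniquely.
Write P(x) = ax + b. Substituting each data point gives a linear system:
  -a + b = -8
  5a + b = 28
Solving the system yields a = 6, b = -2.
So P(x) = 6x - 2.
Then P(2) = 10.

10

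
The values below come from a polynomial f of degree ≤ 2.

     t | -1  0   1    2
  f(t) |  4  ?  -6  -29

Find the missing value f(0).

5

The 3 known points determine the degree-2 polynomial uniquely.
Write f(t) = at^2 + bt + c. Substituting each data point gives a linear system:
  a - b + c = 4
  a + b + c = -6
  4a + 2b + c = -29
Solving the system yields a = -6, b = -5, c = 5.
So f(t) = -6t^2 - 5t + 5.
Then f(0) = 5.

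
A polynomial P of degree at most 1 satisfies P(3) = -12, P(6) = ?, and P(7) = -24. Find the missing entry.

-21

The 2 known points determine the degree-1 polynomial uniquely.
Write P(n) = an + b. Substituting each data point gives a linear system:
  3a + b = -12
  7a + b = -24
Solving the system yields a = -3, b = -3.
So P(n) = -3n - 3.
Then P(6) = -21.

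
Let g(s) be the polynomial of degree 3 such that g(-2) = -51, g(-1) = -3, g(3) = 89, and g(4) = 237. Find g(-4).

Write g(s) = as^3 + bs^2 + cs + d. Substituting each data point gives a linear system:
  -8a + 4b - 2c + d = -51
  -a + b - c + d = -3
  27a + 9b + 3c + d = 89
  64a + 16b + 4c + d = 237
Solving the system yields a = 5, b = -5, c = -2, d = 5.
So g(s) = 5s^3 - 5s^2 - 2s + 5.
Then g(-4) = -387.

-387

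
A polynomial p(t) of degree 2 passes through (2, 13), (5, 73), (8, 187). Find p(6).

105

Write p(t) = at^2 + bt + c. Substituting each data point gives a linear system:
  4a + 2b + c = 13
  25a + 5b + c = 73
  64a + 8b + c = 187
Solving the system yields a = 3, b = -1, c = 3.
So p(t) = 3t^2 - t + 3.
Then p(6) = 105.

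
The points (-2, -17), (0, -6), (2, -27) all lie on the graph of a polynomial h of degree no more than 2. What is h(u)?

Write h(u) = au^2 + bu + c. Substituting each data point gives a linear system:
  4a - 2b + c = -17
  c = -6
  4a + 2b + c = -27
Solving the system yields a = -4, b = -5/2, c = -6.
So h(u) = -4u² - (5/2)u - 6.
Check: h(-2) = -17. ✓

h(u) = -4u^2 - (5/2)u - 6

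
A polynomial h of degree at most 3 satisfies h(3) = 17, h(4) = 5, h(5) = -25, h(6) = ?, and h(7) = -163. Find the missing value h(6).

-79

On equispaced nodes a degree-3 polynomial has vanishing fourth forward difference, so
  h(3) - 4·h(4) + 6·h(5) - 4·h(6) + h(7) = 0.
Substituting the known values and solving for h(6):
  -4·h(6) = 316
  h(6) = -79.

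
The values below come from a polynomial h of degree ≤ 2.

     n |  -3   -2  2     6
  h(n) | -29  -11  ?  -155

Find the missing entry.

The 3 known points determine the degree-2 polynomial uniquely.
Write h(n) = an^2 + bn + c. Substituting each data point gives a linear system:
  9a - 3b + c = -29
  4a - 2b + c = -11
  36a + 6b + c = -155
Solving the system yields a = -4, b = -2, c = 1.
So h(n) = -4n^2 - 2n + 1.
Then h(2) = -19.

-19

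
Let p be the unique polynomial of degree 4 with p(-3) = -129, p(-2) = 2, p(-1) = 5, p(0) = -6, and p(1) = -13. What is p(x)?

p(x) = -4x^4 - 5x^3 + 6x^2 - 4x - 6

Write p(x) = ax^4 + bx^3 + cx^2 + dx + e. Substituting each data point gives a linear system:
  81a - 27b + 9c - 3d + e = -129
  16a - 8b + 4c - 2d + e = 2
  a - b + c - d + e = 5
  e = -6
  a + b + c + d + e = -13
Solving the system yields a = -4, b = -5, c = 6, d = -4, e = -6.
So p(x) = -4x^4 - 5x^3 + 6x^2 - 4x - 6.
Check: p(1) = -13. ✓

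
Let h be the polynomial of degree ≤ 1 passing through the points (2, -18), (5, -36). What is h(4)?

Write h(s) = as + b. Substituting each data point gives a linear system:
  2a + b = -18
  5a + b = -36
Solving the system yields a = -6, b = -6.
So h(s) = -6s - 6.
Then h(4) = -30.

-30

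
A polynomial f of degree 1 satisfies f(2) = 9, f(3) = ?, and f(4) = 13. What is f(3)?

On equispaced nodes a degree-1 polynomial has vanishing second forward difference, so
  f(2) - 2·f(3) + f(4) = 0.
Substituting the known values and solving for f(3):
  -2·f(3) = -22
  f(3) = 11.

11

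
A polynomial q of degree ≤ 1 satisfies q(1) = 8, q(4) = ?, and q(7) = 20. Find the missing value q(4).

The 2 known points determine the degree-1 polynomial uniquely.
Write q(x) = ax + b. Substituting each data point gives a linear system:
  a + b = 8
  7a + b = 20
Solving the system yields a = 2, b = 6.
So q(x) = 2x + 6.
Then q(4) = 14.

14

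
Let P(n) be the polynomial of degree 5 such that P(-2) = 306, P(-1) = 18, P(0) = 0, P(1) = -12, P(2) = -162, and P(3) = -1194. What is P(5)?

-16200

Using the Lagrange interpolation formula with nodes -2, -1, 0, 1, 2, 3:
  L_0(n) = (n + 1)n(n - 1)(n - 2)(n - 3) / -120
  L_1(n) = (n + 2)n(n - 1)(n - 2)(n - 3) / 24
  L_2(n) = (n + 2)(n + 1)(n - 1)(n - 2)(n - 3) / -12
  L_3(n) = (n + 2)(n + 1)n(n - 2)(n - 3) / 12
  L_4(n) = (n + 2)(n + 1)n(n - 1)(n - 3) / -24
  L_5(n) = (n + 2)(n + 1)n(n - 1)(n - 2) / 120
Then P(n) = 306·L_0(n) + 18·L_1(n) + 0·L_2(n) - 12·L_3(n) - 162·L_4(n) - 1194·L_5(n).
Expanding and collecting terms gives P(n) = -6n^5 + 5n^4 - 4n^3 - 2n^2 - 5n.
Evaluating at n = 5: P(5) = -16200.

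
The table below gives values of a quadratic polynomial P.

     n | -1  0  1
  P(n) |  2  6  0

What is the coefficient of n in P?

-1

Write P(n) = an^2 + bn + c. Substituting each data point gives a linear system:
  a - b + c = 2
  c = 6
  a + b + c = 0
Solving the system yields a = -5, b = -1, c = 6.
So P(n) = -5n^2 - n + 6.
The coefficient of n is -1.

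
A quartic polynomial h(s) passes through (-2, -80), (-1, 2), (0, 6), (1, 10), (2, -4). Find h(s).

h(s) = -4s^4 + 5s^3 + 4s^2 - s + 6

Write h(s) = as^4 + bs^3 + cs^2 + ds + e. Substituting each data point gives a linear system:
  16a - 8b + 4c - 2d + e = -80
  a - b + c - d + e = 2
  e = 6
  a + b + c + d + e = 10
  16a + 8b + 4c + 2d + e = -4
Solving the system yields a = -4, b = 5, c = 4, d = -1, e = 6.
So h(s) = -4s⁴ + 5s³ + 4s² - s + 6.
Check: h(1) = 10. ✓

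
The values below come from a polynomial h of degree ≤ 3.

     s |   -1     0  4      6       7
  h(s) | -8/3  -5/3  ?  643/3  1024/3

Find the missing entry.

187/3

The 4 known points determine the degree-3 polynomial uniquely.
Write h(s) = as^3 + bs^2 + cs + d. Substituting each data point gives a linear system:
  -a + b - c + d = -8/3
  d = -5/3
  216a + 36b + 6c + d = 643/3
  343a + 49b + 7c + d = 1024/3
Solving the system yields a = 1, b = 0, c = 0, d = -5/3.
So h(s) = s^3 - 5/3.
Then h(4) = 187/3.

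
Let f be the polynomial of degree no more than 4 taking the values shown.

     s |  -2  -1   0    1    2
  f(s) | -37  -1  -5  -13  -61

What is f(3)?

Write f(s) = as^4 + bs^3 + cs^2 + ds + e. Substituting each data point gives a linear system:
  16a - 8b + 4c - 2d + e = -37
  a - b + c - d + e = -1
  e = -5
  a + b + c + d + e = -13
  16a + 8b + 4c + 2d + e = -61
Solving the system yields a = -3, b = 0, c = 1, d = -6, e = -5.
So f(s) = -3s^4 + s^2 - 6s - 5.
Then f(3) = -257.

-257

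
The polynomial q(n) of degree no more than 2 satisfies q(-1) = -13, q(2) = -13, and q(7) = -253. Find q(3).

Using the Lagrange interpolation formula with nodes -1, 2, 7:
  L_0(n) = (n - 2)(n - 7) / 24
  L_1(n) = (n + 1)(n - 7) / -15
  L_2(n) = (n + 1)(n - 2) / 40
Then q(n) = -13·L_0(n) - 13·L_1(n) - 253·L_2(n).
Expanding and collecting terms gives q(n) = -6n^2 + 6n - 1.
Evaluating at n = 3: q(3) = -37.

-37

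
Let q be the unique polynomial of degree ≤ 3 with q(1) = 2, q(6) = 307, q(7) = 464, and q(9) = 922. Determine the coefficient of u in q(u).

4

Write q(u) = au^3 + bu^2 + cu + d. Substituting each data point gives a linear system:
  a + b + c + d = 2
  216a + 36b + 6c + d = 307
  343a + 49b + 7c + d = 464
  729a + 81b + 9c + d = 922
Solving the system yields a = 1, b = 2, c = 4, d = -5.
So q(u) = u^3 + 2u^2 + 4u - 5.
The coefficient of u is 4.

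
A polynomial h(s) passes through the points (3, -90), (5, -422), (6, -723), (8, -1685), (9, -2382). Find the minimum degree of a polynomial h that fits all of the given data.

3

Divided differences on the nodes 3, 5, 6, 8, 9:
  order 0: -90  -422  -723  -1685  -2382
  order 1: -166  -301  -481  -697
  order 2: -45  -60  -72
  order 3: -3  -3
  order 4: 0
The order-3 divided differences are all -3 (nonzero) and every higher order vanishes, so the data lies on a polynomial of degree exactly 3.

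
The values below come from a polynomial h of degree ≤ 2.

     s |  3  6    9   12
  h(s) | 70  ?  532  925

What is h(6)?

247

The 3 known points determine the degree-2 polynomial uniquely.
Write h(s) = as^2 + bs + c. Substituting each data point gives a linear system:
  9a + 3b + c = 70
  81a + 9b + c = 532
  144a + 12b + c = 925
Solving the system yields a = 6, b = 5, c = 1.
So h(s) = 6s^2 + 5s + 1.
Then h(6) = 247.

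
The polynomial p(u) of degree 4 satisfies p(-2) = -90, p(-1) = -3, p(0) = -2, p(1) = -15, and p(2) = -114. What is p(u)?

Using the Lagrange interpolation formula with nodes -2, -1, 0, 1, 2:
  L_0(u) = (u + 1)u(u - 1)(u - 2) / 24
  L_1(u) = (u + 2)u(u - 1)(u - 2) / -6
  L_2(u) = (u + 2)(u + 1)(u - 1)(u - 2) / 4
  L_3(u) = (u + 2)(u + 1)u(u - 2) / -6
  L_4(u) = (u + 2)(u + 1)u(u - 1) / 24
Then p(u) = -90·L_0(u) - 3·L_1(u) - 2·L_2(u) - 15·L_3(u) - 114·L_4(u).
Expanding and collecting terms gives p(u) = -6u⁴ - u² - 6u - 2.
Check: p(-2) = -90. ✓

p(u) = -6u^4 - u^2 - 6u - 2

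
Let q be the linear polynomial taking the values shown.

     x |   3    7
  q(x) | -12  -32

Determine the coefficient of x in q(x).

Write q(x) = ax + b. Substituting each data point gives a linear system:
  3a + b = -12
  7a + b = -32
Solving the system yields a = -5, b = 3.
So q(x) = -5x + 3.
The leading coefficient is -5.

-5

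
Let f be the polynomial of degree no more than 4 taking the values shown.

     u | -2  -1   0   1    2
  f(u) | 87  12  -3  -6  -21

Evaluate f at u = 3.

-48

Write f(u) = au^4 + bu^3 + cu^2 + du + e. Substituting each data point gives a linear system:
  16a - 8b + 4c - 2d + e = 87
  a - b + c - d + e = 12
  e = -3
  a + b + c + d + e = -6
  16a + 8b + 4c + 2d + e = -21
Solving the system yields a = 1, b = -6, c = 5, d = -3, e = -3.
So f(u) = u^4 - 6u^3 + 5u^2 - 3u - 3.
Then f(3) = -48.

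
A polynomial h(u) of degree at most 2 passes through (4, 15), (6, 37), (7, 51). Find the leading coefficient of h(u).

1

Write h(u) = au^2 + bu + c. Substituting each data point gives a linear system:
  16a + 4b + c = 15
  36a + 6b + c = 37
  49a + 7b + c = 51
Solving the system yields a = 1, b = 1, c = -5.
So h(u) = u^2 + u - 5.
The leading coefficient is 1.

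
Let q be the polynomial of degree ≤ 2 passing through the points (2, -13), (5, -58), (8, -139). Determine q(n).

Using the Lagrange interpolation formula with nodes 2, 5, 8:
  L_0(n) = (n - 5)(n - 8) / 18
  L_1(n) = (n - 2)(n - 8) / -9
  L_2(n) = (n - 2)(n - 5) / 18
Then q(n) = -13·L_0(n) - 58·L_1(n) - 139·L_2(n).
Expanding and collecting terms gives q(n) = -2n^2 - n - 3.
Check: q(8) = -139. ✓

q(n) = -2n^2 - n - 3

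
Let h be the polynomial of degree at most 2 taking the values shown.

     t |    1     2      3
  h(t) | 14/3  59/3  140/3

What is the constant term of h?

5/3

Write h(t) = at^2 + bt + c. Substituting each data point gives a linear system:
  a + b + c = 14/3
  4a + 2b + c = 59/3
  9a + 3b + c = 140/3
Solving the system yields a = 6, b = -3, c = 5/3.
So h(t) = 6t² - 3t + 5/3.
The constant term is 5/3.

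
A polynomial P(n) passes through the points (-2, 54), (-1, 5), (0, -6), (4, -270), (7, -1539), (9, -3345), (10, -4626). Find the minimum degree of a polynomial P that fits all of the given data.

Divided differences on the nodes -2, -1, 0, 4, 7, 9, 10:
  order 0: 54  5  -6  -270  -1539  -3345  -4626
  order 1: -49  -11  -66  -423  -903  -1281
  order 2: 19  -11  -51  -96  -126
  order 3: -5  -5  -5  -5
  order 4: 0  0  0
  order 5: 0  0
  order 6: 0
The order-3 divided differences are all -5 (nonzero) and every higher order vanishes, so the data lies on a polynomial of degree exactly 3.

3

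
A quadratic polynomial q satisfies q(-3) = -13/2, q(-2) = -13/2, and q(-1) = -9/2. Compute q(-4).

Write q(n) = an^2 + bn + c. Substituting each data point gives a linear system:
  9a - 3b + c = -13/2
  4a - 2b + c = -13/2
  a - b + c = -9/2
Solving the system yields a = 1, b = 5, c = -1/2.
So q(n) = n^2 + 5n - 1/2.
Then q(-4) = -9/2.

-9/2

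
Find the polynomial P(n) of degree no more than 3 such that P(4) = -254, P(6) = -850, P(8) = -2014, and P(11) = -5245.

P(n) = -4n^3 + n^2 - 4n + 2

Write P(n) = an^3 + bn^2 + cn + d. Substituting each data point gives a linear system:
  64a + 16b + 4c + d = -254
  216a + 36b + 6c + d = -850
  512a + 64b + 8c + d = -2014
  1331a + 121b + 11c + d = -5245
Solving the system yields a = -4, b = 1, c = -4, d = 2.
So P(n) = -4n³ + n² - 4n + 2.
Check: P(11) = -5245. ✓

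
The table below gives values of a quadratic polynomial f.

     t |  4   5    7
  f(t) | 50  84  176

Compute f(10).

Write f(t) = at^2 + bt + c. Substituting each data point gives a linear system:
  16a + 4b + c = 50
  25a + 5b + c = 84
  49a + 7b + c = 176
Solving the system yields a = 4, b = -2, c = -6.
So f(t) = 4t^2 - 2t - 6.
Then f(10) = 374.

374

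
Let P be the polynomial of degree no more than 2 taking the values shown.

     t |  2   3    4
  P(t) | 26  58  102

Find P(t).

Write P(t) = at^2 + bt + c. Substituting each data point gives a linear system:
  4a + 2b + c = 26
  9a + 3b + c = 58
  16a + 4b + c = 102
Solving the system yields a = 6, b = 2, c = -2.
So P(t) = 6t² + 2t - 2.
Check: P(2) = 26. ✓

P(t) = 6t^2 + 2t - 2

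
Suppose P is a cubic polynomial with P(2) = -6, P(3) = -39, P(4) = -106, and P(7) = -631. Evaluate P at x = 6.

-390

Using the Lagrange interpolation formula with nodes 2, 3, 4, 7:
  L_0(x) = (x - 3)(x - 4)(x - 7) / -10
  L_1(x) = (x - 2)(x - 4)(x - 7) / 4
  L_2(x) = (x - 2)(x - 3)(x - 7) / -6
  L_3(x) = (x - 2)(x - 3)(x - 4) / 60
Then P(x) = -6·L_0(x) - 39·L_1(x) - 106·L_2(x) - 631·L_3(x).
Expanding and collecting terms gives P(x) = -2x^3 + x^2 + 6.
Evaluating at x = 6: P(6) = -390.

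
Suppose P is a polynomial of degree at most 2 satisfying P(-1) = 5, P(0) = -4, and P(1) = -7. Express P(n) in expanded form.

Write P(n) = an^2 + bn + c. Substituting each data point gives a linear system:
  a - b + c = 5
  c = -4
  a + b + c = -7
Solving the system yields a = 3, b = -6, c = -4.
So P(n) = 3n^2 - 6n - 4.
Check: P(0) = -4. ✓

P(n) = 3n^2 - 6n - 4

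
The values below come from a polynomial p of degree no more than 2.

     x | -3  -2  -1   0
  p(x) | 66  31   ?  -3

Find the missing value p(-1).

8

The 3 known points determine the degree-2 polynomial uniquely.
Write p(x) = ax^2 + bx + c. Substituting each data point gives a linear system:
  9a - 3b + c = 66
  4a - 2b + c = 31
  c = -3
Solving the system yields a = 6, b = -5, c = -3.
So p(x) = 6x^2 - 5x - 3.
Then p(-1) = 8.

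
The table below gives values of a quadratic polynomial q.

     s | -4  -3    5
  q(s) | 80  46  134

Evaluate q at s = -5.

Using the Lagrange interpolation formula with nodes -4, -3, 5:
  L_0(s) = (s + 3)(s - 5) / 9
  L_1(s) = (s + 4)(s - 5) / -8
  L_2(s) = (s + 4)(s + 3) / 72
Then q(s) = 80·L_0(s) + 46·L_1(s) + 134·L_2(s).
Expanding and collecting terms gives q(s) = 5s² + s + 4.
Evaluating at s = -5: q(-5) = 124.

124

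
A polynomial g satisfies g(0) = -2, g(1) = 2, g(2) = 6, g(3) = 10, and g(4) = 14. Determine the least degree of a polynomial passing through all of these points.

Forward differences of the values at t = 0, 1, 2, 3, 4:
  g  : -2  2  6  10  14
  Δ  : 4  4  4  4
  Δ^2: 0  0  0
  Δ^3: 0  0
  Δ^4: 0
The first differences are constant (4) and nonzero, while all higher differences vanish, so the minimal degree is 1.

1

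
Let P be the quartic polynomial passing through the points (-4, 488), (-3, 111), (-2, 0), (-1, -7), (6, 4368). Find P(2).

56

Write P(u) = au^4 + bu^3 + cu^2 + du + e. Substituting each data point gives a linear system:
  256a - 64b + 16c - 4d + e = 488
  81a - 27b + 9c - 3d + e = 111
  16a - 8b + 4c - 2d + e = 0
  a - b + c - d + e = -7
  1296a + 216b + 36c + 6d + e = 4368
Solving the system yields a = 3, b = 3, c = -5, d = 2, e = 0.
So P(u) = 3u^4 + 3u^3 - 5u^2 + 2u.
Then P(2) = 56.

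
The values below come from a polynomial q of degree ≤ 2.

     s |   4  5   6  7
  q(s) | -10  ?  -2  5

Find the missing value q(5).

-7

The 3 known points determine the degree-2 polynomial uniquely.
Write q(s) = as^2 + bs + c. Substituting each data point gives a linear system:
  16a + 4b + c = -10
  36a + 6b + c = -2
  49a + 7b + c = 5
Solving the system yields a = 1, b = -6, c = -2.
So q(s) = s^2 - 6s - 2.
Then q(5) = -7.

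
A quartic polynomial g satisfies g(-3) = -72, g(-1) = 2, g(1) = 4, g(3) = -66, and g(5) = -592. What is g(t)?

g(t) = -t^4 + t^2 + t + 3

Using the Lagrange interpolation formula with nodes -3, -1, 1, 3, 5:
  L_0(t) = (t + 1)(t - 1)(t - 3)(t - 5) / 384
  L_1(t) = (t + 3)(t - 1)(t - 3)(t - 5) / -96
  L_2(t) = (t + 3)(t + 1)(t - 3)(t - 5) / 64
  L_3(t) = (t + 3)(t + 1)(t - 1)(t - 5) / -96
  L_4(t) = (t + 3)(t + 1)(t - 1)(t - 3) / 384
Then g(t) = -72·L_0(t) + 2·L_1(t) + 4·L_2(t) - 66·L_3(t) - 592·L_4(t).
Expanding and collecting terms gives g(t) = -t^4 + t^2 + t + 3.
Check: g(1) = 4. ✓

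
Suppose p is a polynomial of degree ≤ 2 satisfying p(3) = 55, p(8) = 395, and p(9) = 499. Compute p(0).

Using the Lagrange interpolation formula with nodes 3, 8, 9:
  L_0(t) = (t - 8)(t - 9) / 30
  L_1(t) = (t - 3)(t - 9) / -5
  L_2(t) = (t - 3)(t - 8) / 6
Then p(t) = 55·L_0(t) + 395·L_1(t) + 499·L_2(t).
Expanding and collecting terms gives p(t) = 6t^2 + 2t - 5.
Evaluating at t = 0: p(0) = -5.

-5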